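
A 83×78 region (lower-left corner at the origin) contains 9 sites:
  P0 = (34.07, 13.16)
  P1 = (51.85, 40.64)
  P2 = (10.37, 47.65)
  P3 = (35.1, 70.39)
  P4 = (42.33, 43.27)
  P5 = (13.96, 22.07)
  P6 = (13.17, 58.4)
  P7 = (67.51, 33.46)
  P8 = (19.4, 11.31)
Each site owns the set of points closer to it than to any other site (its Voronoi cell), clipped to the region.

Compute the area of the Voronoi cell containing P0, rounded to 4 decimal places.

1. box [0,83]×[0,78]: [(0, 0) (83, 0) (83, 78) (0, 78)]
2. ⊥bis P0·P1 via (42.96,26.9): [(0, 54.6958) (0, 0) (83, 0) (83, 0.9935)]  |A|=2311.1054
3. ⊥bis P0·P2 via (22.22,30.405): [(29.6509, 35.5112) (0, 15.1364) (0, 0) (83, 0) (83, 0.9935)]  |A|=1724.6192
4. ⊥bis P0·P3 via (34.585,41.775): [(29.6509, 35.5112) (0, 15.1364) (0, 0) (83, 0) (83, 0.9935)]  |A|=1724.6192
5. ⊥bis P0·P4 via (38.2,28.215): [(42.9353, 26.916) (24.5016, 31.9728) (0, 15.1364) (0, 0) (83, 0) (83, 0.9935)]  |A|=1678.9871
6. ⊥bis P0·P5 via (24.015,17.615): [(42.9353, 26.916) (29.7398, 30.5359) (16.2104, 0) (83, 0) (83, 0.9935)]  |A|=1144.7109
7. ⊥bis P0·P6 via (23.62,35.78): [(42.9353, 26.916) (29.7398, 30.5359) (16.2104, 0) (83, 0) (83, 0.9935)]  |A|=1144.7109
8. ⊥bis P0·P7 via (50.79,23.31): [(52.2657, 20.879) (42.9353, 26.916) (29.7398, 30.5359) (16.2104, 0) (64.9405, 0)]  |A|=940.9115
9. ⊥bis P0·P8 via (26.735,12.235): [(52.2657, 20.879) (42.9353, 26.916) (29.7398, 30.5359) (25.6042, 21.2019) (28.2779, 0) (64.9405, 0)]  |A|=812.9849
10. canonical 6-gon: [(52.2657, 20.879) (42.9353, 26.916) (29.7398, 30.5359) (25.6042, 21.2019) (28.2779, 0) (64.9405, 0)]
11. shoelace: 812.9849

Area of P0's cell: 812.9849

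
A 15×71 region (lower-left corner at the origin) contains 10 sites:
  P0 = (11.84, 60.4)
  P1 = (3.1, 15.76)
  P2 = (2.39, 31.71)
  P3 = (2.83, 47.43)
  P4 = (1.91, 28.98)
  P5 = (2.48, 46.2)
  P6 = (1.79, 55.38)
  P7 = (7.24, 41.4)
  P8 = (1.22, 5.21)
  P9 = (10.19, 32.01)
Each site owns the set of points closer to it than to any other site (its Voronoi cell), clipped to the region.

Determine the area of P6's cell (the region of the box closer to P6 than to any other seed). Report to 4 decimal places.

1. box [0,15]×[0,71]: [(0, 0) (15, 0) (15, 71) (0, 71)]
2. ⊥bis P6·P0 via (6.815,57.89): [(0, 0) (15, 0) (15, 41.5037) (0.2665, 71) (0, 71)]  |A|=847.7084
3. ⊥bis P6·P1 via (2.445,35.57): [(0, 35.4892) (15, 35.9851) (15, 41.5037) (0.2665, 71) (0, 71)]  |A|=311.6513
4. ⊥bis P6·P2 via (2.09,43.545): [(0, 43.492) (13.8317, 43.8426) (0.2665, 71) (0, 71)]  |A|=193.86
5. ⊥bis P6·P3 via (2.31,51.405): [(0, 51.1028) (9.5793, 52.3559) (0.2665, 71) (0, 71)]  |A|=97.7848
6. ⊥bis P6·P4 via (1.85,42.18): [(0, 51.1028) (9.5793, 52.3559) (0.2665, 71) (0, 71)]  |A|=97.7848
7. ⊥bis P6·P5 via (2.135,50.79): [(0, 51.1028) (9.5793, 52.3559) (0.2665, 71) (0, 71)]  |A|=97.7848
8. ⊥bis P6·P7 via (4.515,48.39): [(0, 51.1028) (9.5793, 52.3559) (0.2665, 71) (0, 71)]  |A|=97.7848
9. ⊥bis P6·P8 via (1.505,30.295): [(0, 51.1028) (9.5793, 52.3559) (0.2665, 71) (0, 71)]  |A|=97.7848
10. ⊥bis P6·P9 via (5.99,43.695): [(0, 51.1028) (9.5793, 52.3559) (0.2665, 71) (0, 71)]  |A|=97.7848
11. canonical 4-gon: [(0, 51.1028) (9.5793, 52.3559) (0.2665, 71) (0, 71)]
12. shoelace: 97.7848

Area of P6's cell: 97.7848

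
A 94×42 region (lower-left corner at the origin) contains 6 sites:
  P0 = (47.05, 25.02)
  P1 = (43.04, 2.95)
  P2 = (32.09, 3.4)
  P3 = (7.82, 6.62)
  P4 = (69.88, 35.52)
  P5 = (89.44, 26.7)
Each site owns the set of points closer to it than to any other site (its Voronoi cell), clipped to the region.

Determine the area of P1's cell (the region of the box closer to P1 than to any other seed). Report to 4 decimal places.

1. box [0,94]×[0,42]: [(0, 0) (94, 0) (94, 42) (0, 42)]
2. ⊥bis P1·P0 via (45.045,13.985): [(0, 22.1694) (0, 0) (94, 0) (94, 5.0901)]  |A|=1281.2
3. ⊥bis P1·P2 via (37.565,3.175): [(38.0614, 15.2539) (37.4345, 0) (94, 0) (94, 5.0901)]  |A|=573.7893
4. ⊥bis P1·P3 via (25.43,4.785): [(38.0614, 15.2539) (37.4345, 0) (94, 0) (94, 5.0901)]  |A|=573.7893
5. ⊥bis P1·P4 via (56.46,19.235): [(67.8615, 9.8394) (38.0614, 15.2539) (37.4345, 0) (79.8014, 0)]  |A|=437.4125
6. ⊥bis P1·P5 via (66.24,14.825): [(69.4707, 8.5133) (67.8615, 9.8394) (38.0614, 15.2539) (37.4345, 0) (73.8282, 0)]  |A|=411.9867
7. canonical 5-gon: [(69.4707, 8.5133) (67.8615, 9.8394) (38.0614, 15.2539) (37.4345, 0) (73.8282, 0)]
8. shoelace: 411.9867

Area of P1's cell: 411.9867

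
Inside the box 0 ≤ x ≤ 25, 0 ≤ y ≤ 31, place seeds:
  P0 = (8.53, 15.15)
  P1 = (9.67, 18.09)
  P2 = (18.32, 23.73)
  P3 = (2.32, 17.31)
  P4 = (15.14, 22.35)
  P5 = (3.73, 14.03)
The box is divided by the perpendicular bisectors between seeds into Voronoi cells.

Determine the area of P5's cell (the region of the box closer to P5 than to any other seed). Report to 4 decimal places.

1. box [0,25]×[0,31]: [(0, 0) (25, 0) (25, 31) (0, 31)]
2. ⊥bis P5·P0 via (6.13,14.59): [(0, 0) (9.5343, 0) (2.301, 31) (0, 31)]  |A|=183.4477
3. ⊥bis P5·P1 via (6.7,16.06): [(0, 25.8625) (0, 0) (9.5343, 0) (5.3138, 18.0881)]  |A|=154.9427
4. ⊥bis P5·P2 via (11.025,18.88): [(0, 25.8625) (0, 0) (9.5343, 0) (5.3138, 18.0881)]  |A|=154.9427
5. ⊥bis P5·P3 via (3.025,15.67): [(0, 14.3696) (0, 0) (9.5343, 0) (5.6179, 16.7846)]  |A|=120.3788
6. ⊥bis P5·P4 via (9.435,18.19): [(0, 14.3696) (0, 0) (9.5343, 0) (5.6179, 16.7846)]  |A|=120.3788
7. canonical 4-gon: [(0, 14.3696) (0, 0) (9.5343, 0) (5.6179, 16.7846)]
8. shoelace: 120.3788

Area of P5's cell: 120.3788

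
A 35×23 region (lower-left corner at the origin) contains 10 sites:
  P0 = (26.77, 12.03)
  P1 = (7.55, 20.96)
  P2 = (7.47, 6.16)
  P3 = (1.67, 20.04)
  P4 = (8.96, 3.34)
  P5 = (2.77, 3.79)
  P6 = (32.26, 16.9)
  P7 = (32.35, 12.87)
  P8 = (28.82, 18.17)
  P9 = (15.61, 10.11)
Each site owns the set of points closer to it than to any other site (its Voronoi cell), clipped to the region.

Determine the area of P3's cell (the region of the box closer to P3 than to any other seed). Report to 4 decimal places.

Area of P3's cell: 53.0451

1. box [0,35]×[0,23]: [(0, 0) (35, 0) (35, 23) (0, 23)]
2. ⊥bis P3·P0 via (14.22,16.035): [(0, 0) (9.1029, 0) (16.4427, 23) (0, 23)]  |A|=293.7738
3. ⊥bis P3·P1 via (4.61,20.5): [(0, 0) (7.8175, 0) (4.2188, 23) (0, 23)]  |A|=138.4178
4. ⊥bis P3·P2 via (4.57,13.1): [(0, 11.1903) (5.6943, 13.5698) (4.2188, 23) (0, 23)]  |A|=53.5162
5. ⊥bis P3·P4 via (5.315,11.69): [(0, 11.1903) (5.6943, 13.5698) (4.2188, 23) (0, 23)]  |A|=53.5162
6. ⊥bis P3·P5 via (2.22,11.915): [(0, 11.7647) (1.6403, 11.8758) (5.6943, 13.5698) (4.2188, 23) (0, 23)]  |A|=53.0451
7. ⊥bis P3·P6 via (16.965,18.47): [(0, 11.7647) (1.6403, 11.8758) (5.6943, 13.5698) (4.2188, 23) (0, 23)]  |A|=53.0451
8. ⊥bis P3·P7 via (17.01,16.455): [(0, 11.7647) (1.6403, 11.8758) (5.6943, 13.5698) (4.2188, 23) (0, 23)]  |A|=53.0451
9. ⊥bis P3·P8 via (15.245,19.105): [(0, 11.7647) (1.6403, 11.8758) (5.6943, 13.5698) (4.2188, 23) (0, 23)]  |A|=53.0451
10. ⊥bis P3·P9 via (8.64,15.075): [(0, 11.7647) (1.6403, 11.8758) (5.6943, 13.5698) (4.2188, 23) (0, 23)]  |A|=53.0451
11. canonical 5-gon: [(0, 11.7647) (1.6403, 11.8758) (5.6943, 13.5698) (4.2188, 23) (0, 23)]
12. shoelace: 53.0451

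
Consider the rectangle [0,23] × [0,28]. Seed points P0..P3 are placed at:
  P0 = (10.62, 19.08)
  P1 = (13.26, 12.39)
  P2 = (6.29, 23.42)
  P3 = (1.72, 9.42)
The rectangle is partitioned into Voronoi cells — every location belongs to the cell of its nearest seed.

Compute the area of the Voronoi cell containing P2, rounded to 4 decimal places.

1. box [0,23]×[0,28]: [(0, 0) (23, 0) (23, 28) (0, 28)]
2. ⊥bis P2·P0 via (8.455,21.25): [(0, 12.8145) (15.2206, 28) (0, 28)]  |A|=115.5663
3. ⊥bis P2·P1 via (9.775,17.905): [(0, 12.8145) (15.2206, 28) (0, 28)]  |A|=115.5663
4. ⊥bis P2·P3 via (4.005,16.42): [(0, 17.7273) (3.7103, 16.5162) (15.2206, 28) (0, 28)]  |A|=106.4522
5. canonical 4-gon: [(0, 17.7273) (3.7103, 16.5162) (15.2206, 28) (0, 28)]
6. shoelace: 106.4522

Area of P2's cell: 106.4522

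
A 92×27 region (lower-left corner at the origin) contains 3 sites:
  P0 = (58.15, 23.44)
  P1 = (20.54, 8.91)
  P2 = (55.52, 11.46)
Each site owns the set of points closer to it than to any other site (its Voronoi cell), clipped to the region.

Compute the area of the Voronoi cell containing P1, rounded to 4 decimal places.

Area of P1's cell: 1015.9880

1. box [0,92]×[0,27]: [(0, 0) (92, 0) (92, 27) (0, 27)]
2. ⊥bis P1·P0 via (39.345,16.175): [(0, 0) (45.5939, 0) (35.1629, 27) (0, 27)]  |A|=1090.2179
3. ⊥bis P1·P2 via (38.03,10.185): [(0, 0) (38.7725, 0) (37.1859, 21.7636) (35.1629, 27) (0, 27)]  |A|=1015.988
4. canonical 5-gon: [(0, 0) (38.7725, 0) (37.1859, 21.7636) (35.1629, 27) (0, 27)]
5. shoelace: 1015.988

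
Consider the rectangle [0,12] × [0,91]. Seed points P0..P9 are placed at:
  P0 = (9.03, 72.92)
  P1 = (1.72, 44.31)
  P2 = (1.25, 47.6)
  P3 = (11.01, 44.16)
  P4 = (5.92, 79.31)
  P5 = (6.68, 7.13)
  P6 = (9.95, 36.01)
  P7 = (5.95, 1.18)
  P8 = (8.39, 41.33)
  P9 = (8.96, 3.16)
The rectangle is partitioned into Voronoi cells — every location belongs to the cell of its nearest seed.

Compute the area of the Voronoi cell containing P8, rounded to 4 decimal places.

1. box [0,12]×[0,91]: [(0, 0) (12, 0) (12, 91) (0, 91)]
2. ⊥bis P8·P0 via (8.71,57.125): [(0, 57.3015) (0, 0) (12, 0) (12, 57.0583)]  |A|=686.1588
3. ⊥bis P8·P1 via (5.055,42.82): [(11.4216, 57.0701) (0, 31.5056) (0, 0) (12, 0) (12, 57.0583)]  |A|=538.844
4. ⊥bis P8·P2 via (4.82,44.465): [(6.7945, 46.7135) (0, 31.5056) (0, 0) (12, 0) (12, 52.6413)]  |A|=524.3253
5. ⊥bis P8·P3 via (9.7,42.745): [(6.3904, 45.809) (0, 31.5056) (0, 0) (12, 0) (12, 40.6157)]  |A|=489.4395
6. ⊥bis P8·P4 via (7.155,60.32): [(6.3904, 45.809) (0, 31.5056) (0, 0) (12, 0) (12, 40.6157)]  |A|=489.4395
7. ⊥bis P8·P5 via (7.535,24.23): [(6.3904, 45.809) (0, 31.5056) (0, 24.6068) (12, 24.0068) (12, 40.6157)]  |A|=197.7585
8. ⊥bis P8·P6 via (9.17,38.67): [(6.3904, 45.809) (2.301, 36.6558) (12, 39.4998) (12, 40.6157)]  |A|=41.703
9. ⊥bis P8·P7 via (7.17,21.255): [(6.3904, 45.809) (2.301, 36.6558) (12, 39.4998) (12, 40.6157)]  |A|=41.703
10. ⊥bis P8·P9 via (8.675,22.245): [(6.3904, 45.809) (2.301, 36.6558) (12, 39.4998) (12, 40.6157)]  |A|=41.703
11. canonical 4-gon: [(6.3904, 45.809) (2.301, 36.6558) (12, 39.4998) (12, 40.6157)]
12. shoelace: 41.703

Area of P8's cell: 41.7030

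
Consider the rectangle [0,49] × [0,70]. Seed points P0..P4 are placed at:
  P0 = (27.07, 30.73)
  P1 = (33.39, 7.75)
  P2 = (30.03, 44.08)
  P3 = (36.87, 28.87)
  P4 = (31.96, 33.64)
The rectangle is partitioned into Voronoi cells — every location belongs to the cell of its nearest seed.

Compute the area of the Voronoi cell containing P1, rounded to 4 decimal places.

Area of P1's cell: 785.7510

1. box [0,49]×[0,70]: [(0, 0) (49, 0) (49, 70) (0, 70)]
2. ⊥bis P1·P0 via (30.23,19.24): [(0, 10.9261) (0, 0) (49, 0) (49, 24.4022)]  |A|=865.5421
3. ⊥bis P1·P2 via (31.71,25.915): [(0, 10.9261) (0, 0) (49, 0) (49, 24.4022)]  |A|=865.5421
4. ⊥bis P1·P3 via (35.13,18.31): [(29.9512, 19.1633) (0, 10.9261) (0, 0) (49, 0) (49, 16.0246)]  |A|=785.751
5. ⊥bis P1·P4 via (32.675,20.695): [(29.9512, 19.1633) (0, 10.9261) (0, 0) (49, 0) (49, 16.0246)]  |A|=785.751
6. canonical 5-gon: [(29.9512, 19.1633) (0, 10.9261) (0, 0) (49, 0) (49, 16.0246)]
7. shoelace: 785.751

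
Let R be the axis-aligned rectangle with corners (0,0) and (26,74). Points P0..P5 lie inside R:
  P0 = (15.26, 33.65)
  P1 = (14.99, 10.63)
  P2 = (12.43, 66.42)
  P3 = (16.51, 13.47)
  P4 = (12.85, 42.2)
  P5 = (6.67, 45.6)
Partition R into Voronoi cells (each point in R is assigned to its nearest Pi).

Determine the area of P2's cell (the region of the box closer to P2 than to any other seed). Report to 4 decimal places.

Area of P2's cell: 476.3946

1. box [0,26]×[0,74]: [(0, 0) (26, 0) (26, 74) (0, 74)]
2. ⊥bis P2·P0 via (13.845,50.035): [(0, 48.8394) (26, 51.0847) (26, 74) (0, 74)]  |A|=624.9873
3. ⊥bis P2·P1 via (13.71,38.525): [(0, 48.8394) (26, 51.0847) (26, 74) (0, 74)]  |A|=624.9873
4. ⊥bis P2·P3 via (14.47,39.945): [(0, 48.8394) (26, 51.0847) (26, 74) (0, 74)]  |A|=624.9873
5. ⊥bis P2·P4 via (12.64,54.31): [(0, 54.0908) (26, 54.5417) (26, 74) (0, 74)]  |A|=511.7777
6. ⊥bis P2·P5 via (9.55,56.01): [(0, 58.6521) (15.5146, 54.3598) (26, 54.5417) (26, 74) (0, 74)]  |A|=476.3946
7. canonical 5-gon: [(0, 58.6521) (15.5146, 54.3598) (26, 54.5417) (26, 74) (0, 74)]
8. shoelace: 476.3946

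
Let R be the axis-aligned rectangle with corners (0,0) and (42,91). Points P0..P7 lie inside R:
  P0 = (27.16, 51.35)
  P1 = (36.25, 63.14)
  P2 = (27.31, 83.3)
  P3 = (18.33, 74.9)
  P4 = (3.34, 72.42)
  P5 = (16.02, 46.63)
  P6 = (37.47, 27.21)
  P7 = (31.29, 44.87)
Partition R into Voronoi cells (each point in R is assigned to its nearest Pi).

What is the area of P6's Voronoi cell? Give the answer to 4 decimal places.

Area of P6's cell: 1133.7835

1. box [0,42]×[0,91]: [(0, 0) (42, 0) (42, 91) (0, 91)]
2. ⊥bis P6·P0 via (32.315,39.28): [(0, 25.4785) (0, 0) (42, 0) (42, 43.4164)]  |A|=1446.7931
3. ⊥bis P6·P1 via (36.86,45.175): [(0, 25.4785) (0, 0) (42, 0) (42, 43.4164)]  |A|=1446.7931
4. ⊥bis P6·P2 via (32.39,55.255): [(0, 25.4785) (0, 0) (42, 0) (42, 43.4164)]  |A|=1446.7931
5. ⊥bis P6·P3 via (27.9,51.055): [(0, 25.4785) (0, 0) (42, 0) (42, 43.4164)]  |A|=1446.7931
6. ⊥bis P6·P4 via (20.405,49.815): [(0, 25.4785) (0, 0) (42, 0) (42, 43.4164)]  |A|=1446.7931
7. ⊥bis P6·P5 via (26.745,36.92): [(26.7171, 36.8892) (0, 7.3793) (0, 0) (42, 0) (42, 43.4164)]  |A|=1205.0138
8. ⊥bis P6·P7 via (34.38,36.04): [(22.038, 31.721) (0, 7.3793) (0, 0) (42, 0) (42, 38.7066)]  |A|=1133.7835
9. canonical 5-gon: [(22.038, 31.721) (0, 7.3793) (0, 0) (42, 0) (42, 38.7066)]
10. shoelace: 1133.7835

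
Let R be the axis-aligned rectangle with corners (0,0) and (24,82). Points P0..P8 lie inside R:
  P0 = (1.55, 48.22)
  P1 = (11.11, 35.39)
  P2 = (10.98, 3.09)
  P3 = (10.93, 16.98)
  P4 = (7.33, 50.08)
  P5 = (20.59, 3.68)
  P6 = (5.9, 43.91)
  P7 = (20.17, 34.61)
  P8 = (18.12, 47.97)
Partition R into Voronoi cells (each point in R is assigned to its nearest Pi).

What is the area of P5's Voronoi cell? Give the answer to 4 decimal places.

Area of P5's cell: 110.5914

1. box [0,24]×[0,82]: [(0, 0) (24, 0) (24, 82) (0, 82)]
2. ⊥bis P5·P0 via (11.07,25.95): [(0, 21.2178) (0, 0) (24, 0) (24, 31.4773)]  |A|=632.3414
3. ⊥bis P5·P1 via (15.85,19.535): [(0, 14.7965) (0, 0) (24, 0) (24, 21.9715)]  |A|=441.2162
4. ⊥bis P5·P2 via (15.785,3.385): [(14.8125, 19.2248) (15.9928, 0) (24, 0) (24, 21.9715)]  |A|=177.8998
5. ⊥bis P5·P3 via (15.76,10.33): [(15.3758, 10.0509) (15.9928, 0) (24, 0) (24, 16.3148)]  |A|=110.5914
6. ⊥bis P5·P4 via (13.96,26.88): [(15.3758, 10.0509) (15.9928, 0) (24, 0) (24, 16.3148)]  |A|=110.5914
7. ⊥bis P5·P6 via (13.245,23.795): [(15.3758, 10.0509) (15.9928, 0) (24, 0) (24, 16.3148)]  |A|=110.5914
8. ⊥bis P5·P7 via (20.38,19.145): [(15.3758, 10.0509) (15.9928, 0) (24, 0) (24, 16.3148)]  |A|=110.5914
9. ⊥bis P5·P8 via (19.355,25.825): [(15.3758, 10.0509) (15.9928, 0) (24, 0) (24, 16.3148)]  |A|=110.5914
10. canonical 4-gon: [(15.3758, 10.0509) (15.9928, 0) (24, 0) (24, 16.3148)]
11. shoelace: 110.5914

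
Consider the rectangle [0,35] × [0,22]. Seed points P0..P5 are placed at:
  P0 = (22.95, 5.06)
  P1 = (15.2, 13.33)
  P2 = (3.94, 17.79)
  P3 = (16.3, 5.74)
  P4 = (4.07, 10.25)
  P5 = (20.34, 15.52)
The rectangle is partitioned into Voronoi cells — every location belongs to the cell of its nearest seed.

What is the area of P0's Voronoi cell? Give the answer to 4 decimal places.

Area of P0's cell: 180.4332

1. box [0,35]×[0,22]: [(0, 0) (35, 0) (35, 22) (0, 22)]
2. ⊥bis P0·P1 via (19.075,9.195): [(9.263, 0) (35, 0) (35, 22) (32.7392, 22)]  |A|=307.9756
3. ⊥bis P0·P2 via (13.445,11.425): [(9.263, 0) (35, 0) (35, 22) (32.7392, 22)]  |A|=307.9756
4. ⊥bis P0·P3 via (19.625,5.4): [(20.1125, 10.1672) (19.0728, 0) (35, 0) (35, 22) (32.7392, 22)]  |A|=258.1064
5. ⊥bis P0·P4 via (13.51,7.655): [(20.1125, 10.1672) (19.0728, 0) (35, 0) (35, 22) (32.7392, 22)]  |A|=258.1064
6. ⊥bis P0·P5 via (21.645,10.29): [(20.0852, 9.9008) (19.0728, 0) (35, 0) (35, 13.6224)]  |A|=180.4332
7. canonical 4-gon: [(20.0852, 9.9008) (19.0728, 0) (35, 0) (35, 13.6224)]
8. shoelace: 180.4332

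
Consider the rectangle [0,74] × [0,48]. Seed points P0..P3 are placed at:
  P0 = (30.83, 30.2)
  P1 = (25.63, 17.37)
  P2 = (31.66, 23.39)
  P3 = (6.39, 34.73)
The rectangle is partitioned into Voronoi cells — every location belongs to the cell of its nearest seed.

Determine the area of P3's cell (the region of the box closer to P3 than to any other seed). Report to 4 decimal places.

Area of P3's cell: 567.6924

1. box [0,74]×[0,48]: [(0, 0) (74, 0) (74, 48) (0, 48)]
2. ⊥bis P3·P0 via (18.61,32.465): [(0, 0) (12.5926, 0) (21.4894, 48) (0, 48)]  |A|=817.9678
3. ⊥bis P3·P1 via (16.01,26.05): [(0, 8.3062) (17.7858, 28.0181) (21.4894, 48) (0, 48)]  |A|=567.6924
4. ⊥bis P3·P2 via (19.025,29.06): [(0, 8.3062) (17.7858, 28.0181) (21.4894, 48) (0, 48)]  |A|=567.6924
5. canonical 4-gon: [(0, 8.3062) (17.7858, 28.0181) (21.4894, 48) (0, 48)]
6. shoelace: 567.6924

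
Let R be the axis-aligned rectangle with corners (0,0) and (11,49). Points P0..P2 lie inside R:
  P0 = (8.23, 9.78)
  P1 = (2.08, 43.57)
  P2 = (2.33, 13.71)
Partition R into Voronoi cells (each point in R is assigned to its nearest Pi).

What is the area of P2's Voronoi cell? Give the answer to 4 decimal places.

Area of P2's cell: 182.5154

1. box [0,11]×[0,49]: [(0, 0) (11, 0) (11, 49) (0, 49)]
2. ⊥bis P2·P0 via (5.28,11.745): [(0, 3.8183) (11, 20.3323) (11, 49) (0, 49)]  |A|=406.1719
3. ⊥bis P2·P1 via (2.205,28.64): [(0, 28.6215) (0, 3.8183) (11, 20.3323) (11, 28.7136)]  |A|=182.5154
4. canonical 4-gon: [(0, 28.6215) (0, 3.8183) (11, 20.3323) (11, 28.7136)]
5. shoelace: 182.5154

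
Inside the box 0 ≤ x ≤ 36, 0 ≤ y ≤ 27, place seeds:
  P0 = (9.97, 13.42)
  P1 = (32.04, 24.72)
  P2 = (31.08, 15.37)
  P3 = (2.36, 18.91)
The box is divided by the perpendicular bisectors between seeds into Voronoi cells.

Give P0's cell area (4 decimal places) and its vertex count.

1. box [0,36]×[0,27]: [(0, 0) (36, 0) (36, 27) (0, 27)]
2. ⊥bis P0·P1 via (21.005,19.07): [(0, 0) (30.769, 0) (16.9448, 27) (0, 27)]  |A|=644.1358
3. ⊥bis P0·P2 via (20.525,14.395): [(0, 0) (21.8547, 0) (19.8924, 21.243) (16.9448, 27) (0, 27)]  |A|=549.4531
4. ⊥bis P0·P3 via (6.165,16.165): [(0, 7.6193) (0, 0) (21.8547, 0) (19.8924, 21.243) (16.9448, 27) (13.9816, 27)]  |A|=413.967
5. canonical 6-gon: [(0, 7.6193) (0, 0) (21.8547, 0) (19.8924, 21.243) (16.9448, 27) (13.9816, 27)]
6. shoelace: 413.967

Area of P0's cell: 413.9670 (6 vertices)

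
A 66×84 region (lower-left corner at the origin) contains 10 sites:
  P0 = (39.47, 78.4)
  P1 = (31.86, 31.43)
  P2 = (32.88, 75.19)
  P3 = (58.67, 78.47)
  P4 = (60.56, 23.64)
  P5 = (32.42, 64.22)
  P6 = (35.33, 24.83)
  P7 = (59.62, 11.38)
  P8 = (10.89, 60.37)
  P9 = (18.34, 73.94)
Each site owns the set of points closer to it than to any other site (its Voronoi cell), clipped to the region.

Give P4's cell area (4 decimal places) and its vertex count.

1. box [0,66]×[0,84]: [(0, 0) (66, 0) (66, 84) (0, 84)]
2. ⊥bis P4·P0 via (50.015,51.02): [(0, 31.7575) (0, 0) (66, 0) (66, 57.1764)]  |A|=2934.8171
3. ⊥bis P4·P1 via (46.21,27.535): [(52.8845, 52.1251) (38.7362, 0) (66, 0) (66, 57.1764)]  |A|=1085.5137
4. ⊥bis P4·P2 via (46.72,49.415): [(52.8845, 52.1251) (38.7362, 0) (66, 0) (66, 57.1764)]  |A|=1085.5137
5. ⊥bis P4·P3 via (59.615,51.055): [(52.5277, 50.8107) (38.7362, 0) (66, 0) (66, 51.2751)]  |A|=1038.043
6. ⊥bis P4·P5 via (46.49,43.93): [(56.6157, 50.9516) (51.627, 47.4922) (38.7362, 0) (66, 0) (66, 51.2751)]  |A|=1031.3234
7. ⊥bis P4·P6 via (47.945,24.235): [(56.6157, 50.9516) (51.627, 47.4922) (48.4983, 35.9655) (46.8019, 0) (66, 0) (66, 51.2751)]  |A|=886.2796
8. ⊥bis P4·P7 via (60.09,17.51): [(56.6157, 50.9516) (51.627, 47.4922) (48.4983, 35.9655) (47.6727, 18.4621) (66, 17.0569) (66, 51.2751)]  |A|=552.7586
9. ⊥bis P4·P8 via (35.725,42.005): [(56.6157, 50.9516) (51.627, 47.4922) (48.4983, 35.9655) (47.6727, 18.4621) (66, 17.0569) (66, 51.2751)]  |A|=552.7586
10. ⊥bis P4·P9 via (39.45,48.79): [(56.6157, 50.9516) (51.627, 47.4922) (48.4983, 35.9655) (47.6727, 18.4621) (66, 17.0569) (66, 51.2751)]  |A|=552.7586
11. canonical 6-gon: [(56.6157, 50.9516) (51.627, 47.4922) (48.4983, 35.9655) (47.6727, 18.4621) (66, 17.0569) (66, 51.2751)]
12. shoelace: 552.7586

Area of P4's cell: 552.7586 (6 vertices)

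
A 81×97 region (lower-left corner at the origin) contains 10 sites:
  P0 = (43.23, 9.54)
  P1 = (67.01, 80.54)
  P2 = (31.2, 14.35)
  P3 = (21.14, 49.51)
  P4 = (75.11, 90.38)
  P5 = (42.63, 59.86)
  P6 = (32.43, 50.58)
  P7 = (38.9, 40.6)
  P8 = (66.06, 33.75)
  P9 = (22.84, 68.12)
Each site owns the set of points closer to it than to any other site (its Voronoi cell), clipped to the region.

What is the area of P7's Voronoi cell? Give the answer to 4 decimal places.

Area of P7's cell: 517.0920

1. box [0,81]×[0,97]: [(0, 0) (81, 0) (81, 97) (0, 97)]
2. ⊥bis P7·P0 via (41.065,25.07): [(0, 19.3452) (81, 30.6372) (81, 97) (0, 97)]  |A|=5832.71
3. ⊥bis P7·P1 via (52.955,60.57): [(0, 19.3452) (81, 30.6372) (81, 40.8318) (1.1936, 97) (0, 97)]  |A|=3591.4166
4. ⊥bis P7·P2 via (35.05,27.475): [(0, 37.7563) (42.5453, 25.2764) (81, 30.6372) (81, 40.8318) (1.1936, 97) (0, 97)]  |A|=3199.7633
5. ⊥bis P7·P3 via (30.02,45.055): [(22.977, 31.0164) (42.5453, 25.2764) (81, 30.6372) (81, 40.8318) (41.7575, 68.4509)]  |A|=1452.4379
6. ⊥bis P7·P4 via (57.005,65.49): [(22.977, 31.0164) (42.5453, 25.2764) (81, 30.6372) (81, 40.8318) (41.7575, 68.4509)]  |A|=1452.4379
7. ⊥bis P7·P5 via (40.765,50.23): [(33.3379, 51.6684) (22.977, 31.0164) (42.5453, 25.2764) (81, 30.6372) (81, 40.8318) (77.8517, 43.0476)]  |A|=1042.6195
8. ⊥bis P7·P6 via (35.665,45.59): [(42.349, 49.9232) (27.6968, 40.4242) (22.977, 31.0164) (42.5453, 25.2764) (81, 30.6372) (81, 40.8318) (77.8517, 43.0476)]  |A|=987.0358
9. ⊥bis P7·P8 via (52.48,37.175): [(55.0737, 47.4589) (42.349, 49.9232) (27.6968, 40.4242) (22.977, 31.0164) (42.5453, 25.2764) (49.7317, 26.2782)]  |A|=517.092
10. ⊥bis P7·P9 via (30.87,54.36): [(55.0737, 47.4589) (42.349, 49.9232) (27.6968, 40.4242) (22.977, 31.0164) (42.5453, 25.2764) (49.7317, 26.2782)]  |A|=517.092
11. canonical 6-gon: [(55.0737, 47.4589) (42.349, 49.9232) (27.6968, 40.4242) (22.977, 31.0164) (42.5453, 25.2764) (49.7317, 26.2782)]
12. shoelace: 517.092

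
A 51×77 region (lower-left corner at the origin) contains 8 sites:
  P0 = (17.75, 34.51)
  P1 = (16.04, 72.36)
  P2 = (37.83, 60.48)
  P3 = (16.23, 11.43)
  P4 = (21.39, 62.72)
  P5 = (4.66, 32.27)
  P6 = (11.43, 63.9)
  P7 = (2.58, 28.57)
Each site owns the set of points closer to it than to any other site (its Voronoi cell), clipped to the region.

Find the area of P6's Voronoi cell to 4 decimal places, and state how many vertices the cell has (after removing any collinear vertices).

1. box [0,51]×[0,77]: [(0, 0) (51, 0) (51, 77) (0, 77)]
2. ⊥bis P6·P0 via (14.59,49.205): [(0, 46.0676) (51, 57.0346) (51, 77) (0, 77)]  |A|=1297.8951
3. ⊥bis P6·P1 via (13.735,68.13): [(0, 75.6144) (0, 46.0676) (38.8797, 54.4282)]  |A|=574.3862
4. ⊥bis P6·P2 via (24.63,62.19): [(24.6304, 62.1929) (0, 75.6144) (0, 46.0676) (23.1874, 51.0538)]  |A|=489.4213
5. ⊥bis P6·P3 via (13.83,37.665): [(24.6304, 62.1929) (0, 75.6144) (0, 46.0676) (23.1874, 51.0538)]  |A|=489.4213
6. ⊥bis P6·P4 via (16.41,63.31): [(16.7842, 66.4684) (0, 75.6144) (0, 46.0676) (14.7428, 49.2379)]  |A|=371.7379
7. ⊥bis P6·P5 via (8.045,48.085): [(16.7842, 66.4684) (0, 75.6144) (0, 49.8069) (8.7149, 47.9416) (14.7428, 49.2379)]  |A|=355.4439
8. ⊥bis P6·P7 via (7.005,46.235): [(16.7842, 66.4684) (0, 75.6144) (0, 49.8069) (8.7149, 47.9416) (14.7428, 49.2379)]  |A|=355.4439
9. canonical 5-gon: [(16.7842, 66.4684) (0, 75.6144) (0, 49.8069) (8.7149, 47.9416) (14.7428, 49.2379)]
10. shoelace: 355.4439

Area of P6's cell: 355.4439 (5 vertices)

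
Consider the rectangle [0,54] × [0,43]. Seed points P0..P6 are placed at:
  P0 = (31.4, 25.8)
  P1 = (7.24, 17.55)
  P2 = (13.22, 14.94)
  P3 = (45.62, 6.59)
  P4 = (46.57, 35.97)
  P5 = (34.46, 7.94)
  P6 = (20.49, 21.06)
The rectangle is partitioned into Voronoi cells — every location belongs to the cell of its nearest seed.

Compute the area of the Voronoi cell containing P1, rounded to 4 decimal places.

Area of P1's cell: 392.3390

1. box [0,54]×[0,43]: [(0, 0) (54, 0) (54, 43) (0, 43)]
2. ⊥bis P1·P0 via (19.32,21.675): [(0, 0) (26.7214, 0) (12.0381, 43) (0, 43)]  |A|=833.3296
3. ⊥bis P1·P2 via (10.23,16.245): [(0, 0) (3.1398, 0) (16.3702, 30.3134) (12.0381, 43) (0, 43)]  |A|=475.9097
4. ⊥bis P1·P3 via (26.43,12.07): [(0, 0) (3.1398, 0) (16.3702, 30.3134) (12.0381, 43) (0, 43)]  |A|=475.9097
5. ⊥bis P1·P4 via (26.905,26.76): [(0, 0) (3.1398, 0) (16.3702, 30.3134) (12.0381, 43) (0, 43)]  |A|=475.9097
6. ⊥bis P1·P5 via (20.85,12.745): [(0, 0) (3.1398, 0) (16.3702, 30.3134) (12.0381, 43) (0, 43)]  |A|=475.9097
7. ⊥bis P1·P6 via (13.865,19.305): [(0, 0) (3.1398, 0) (12.9965, 22.5836) (7.5881, 43) (0, 43)]  |A|=392.339
8. canonical 5-gon: [(0, 0) (3.1398, 0) (12.9965, 22.5836) (7.5881, 43) (0, 43)]
9. shoelace: 392.339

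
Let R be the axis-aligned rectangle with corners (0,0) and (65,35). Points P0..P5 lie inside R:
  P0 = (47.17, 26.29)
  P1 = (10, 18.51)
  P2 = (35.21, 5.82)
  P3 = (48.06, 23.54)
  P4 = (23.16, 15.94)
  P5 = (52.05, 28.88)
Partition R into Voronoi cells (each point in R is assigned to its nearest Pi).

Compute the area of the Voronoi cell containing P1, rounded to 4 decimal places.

1. box [0,65]×[0,35]: [(0, 0) (65, 0) (65, 35) (0, 35)]
2. ⊥bis P1·P0 via (28.585,22.4): [(0, 0) (33.2735, 0) (25.9477, 35) (0, 35)]  |A|=1036.3714
3. ⊥bis P1·P2 via (22.605,12.165): [(0, 0) (16.4815, 0) (28.3418, 23.5618) (25.9477, 35) (0, 35)]  |A|=838.5462
4. ⊥bis P1·P3 via (29.03,21.025): [(0, 0) (16.4815, 0) (28.3418, 23.5618) (25.9477, 35) (0, 35)]  |A|=838.5462
5. ⊥bis P1·P4 via (16.58,17.225): [(0, 0) (13.2162, 0) (20.0513, 35) (0, 35)]  |A|=582.1797
6. ⊥bis P1·P5 via (31.025,23.695): [(0, 0) (13.2162, 0) (20.0513, 35) (0, 35)]  |A|=582.1797
7. canonical 4-gon: [(0, 0) (13.2162, 0) (20.0513, 35) (0, 35)]
8. shoelace: 582.1797

Area of P1's cell: 582.1797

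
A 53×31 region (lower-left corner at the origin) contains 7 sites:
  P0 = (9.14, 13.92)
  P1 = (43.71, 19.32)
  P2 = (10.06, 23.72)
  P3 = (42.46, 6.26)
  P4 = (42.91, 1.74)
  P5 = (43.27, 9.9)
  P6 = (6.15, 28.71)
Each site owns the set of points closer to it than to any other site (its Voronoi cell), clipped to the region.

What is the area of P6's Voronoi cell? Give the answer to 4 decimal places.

Area of P6's cell: 79.1293

1. box [0,53]×[0,31]: [(0, 0) (53, 0) (53, 31) (0, 31)]
2. ⊥bis P6·P0 via (7.645,21.315): [(0, 19.7695) (53, 30.4841) (53, 31) (0, 31)]  |A|=311.2799
3. ⊥bis P6·P1 via (24.93,24.015): [(0, 19.7695) (25.1392, 24.8517) (26.6762, 31) (0, 31)]  |A|=223.1702
4. ⊥bis P6·P2 via (8.105,26.215): [(0, 19.8642) (14.2117, 31) (0, 31)]  |A|=79.1293
5. ⊥bis P6·P3 via (24.305,17.485): [(0, 19.8642) (14.2117, 31) (0, 31)]  |A|=79.1293
6. ⊥bis P6·P4 via (24.53,15.225): [(0, 19.8642) (14.2117, 31) (0, 31)]  |A|=79.1293
7. ⊥bis P6·P5 via (24.71,19.305): [(0, 19.8642) (14.2117, 31) (0, 31)]  |A|=79.1293
8. canonical 3-gon: [(0, 19.8642) (14.2117, 31) (0, 31)]
9. shoelace: 79.1293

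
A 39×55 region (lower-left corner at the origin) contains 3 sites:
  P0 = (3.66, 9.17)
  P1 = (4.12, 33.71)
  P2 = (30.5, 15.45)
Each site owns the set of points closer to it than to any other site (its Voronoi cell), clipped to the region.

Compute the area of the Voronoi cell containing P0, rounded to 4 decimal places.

Area of P0's cell: 373.1631

1. box [0,39]×[0,55]: [(0, 0) (39, 0) (39, 55) (0, 55)]
2. ⊥bis P0·P1 via (3.89,21.44): [(0, 21.5129) (0, 0) (39, 0) (39, 20.7819)]  |A|=824.7483
3. ⊥bis P0·P2 via (17.08,12.31): [(14.9925, 21.2319) (0, 21.5129) (0, 0) (19.9603, 0)]  |A|=373.1631
4. canonical 4-gon: [(14.9925, 21.2319) (0, 21.5129) (0, 0) (19.9603, 0)]
5. shoelace: 373.1631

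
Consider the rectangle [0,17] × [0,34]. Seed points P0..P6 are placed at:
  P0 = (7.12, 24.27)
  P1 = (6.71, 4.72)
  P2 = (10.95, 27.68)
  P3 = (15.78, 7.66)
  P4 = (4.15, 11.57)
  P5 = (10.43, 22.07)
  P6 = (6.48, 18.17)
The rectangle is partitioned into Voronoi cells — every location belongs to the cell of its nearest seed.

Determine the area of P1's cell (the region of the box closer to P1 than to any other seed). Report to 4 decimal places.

1. box [0,17]×[0,34]: [(0, 0) (17, 0) (17, 34) (0, 34)]
2. ⊥bis P1·P0 via (6.915,14.495): [(0, 14.64) (0, 0) (17, 0) (17, 14.2835)]  |A|=245.8499
3. ⊥bis P1·P2 via (8.83,16.2): [(0, 14.64) (0, 0) (17, 0) (17, 14.2835)]  |A|=245.8499
4. ⊥bis P1·P3 via (11.245,6.19): [(8.5642, 14.4604) (0, 14.64) (0, 0) (13.2515, 0)]  |A|=158.5007
5. ⊥bis P1·P4 via (5.43,8.145): [(10.0515, 9.8721) (0, 6.1157) (0, 0) (13.2515, 0)]  |A|=96.1459
6. ⊥bis P1·P5 via (8.57,13.395): [(10.0515, 9.8721) (0, 6.1157) (0, 0) (13.2515, 0)]  |A|=96.1459
7. ⊥bis P1·P6 via (6.595,11.445): [(10.0515, 9.8721) (0, 6.1157) (0, 0) (13.2515, 0)]  |A|=96.1459
8. canonical 4-gon: [(10.0515, 9.8721) (0, 6.1157) (0, 0) (13.2515, 0)]
9. shoelace: 96.1459

Area of P1's cell: 96.1459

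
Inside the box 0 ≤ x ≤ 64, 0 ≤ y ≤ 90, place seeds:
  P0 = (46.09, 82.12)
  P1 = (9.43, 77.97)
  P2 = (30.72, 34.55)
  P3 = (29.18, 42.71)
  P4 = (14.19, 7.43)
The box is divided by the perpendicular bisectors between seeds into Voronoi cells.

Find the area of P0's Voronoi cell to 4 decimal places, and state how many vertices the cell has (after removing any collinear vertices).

1. box [0,64]×[0,90]: [(0, 0) (64, 0) (64, 90) (0, 90)]
2. ⊥bis P0·P1 via (27.76,80.045): [(36.8213, 0) (64, 0) (64, 90) (26.6331, 90)]  |A|=2904.554
3. ⊥bis P0·P2 via (38.405,58.335): [(29.9068, 61.0808) (64, 50.0652) (64, 90) (26.6331, 90)]  |A|=1221.0639
4. ⊥bis P0·P3 via (37.635,62.415): [(29.3535, 65.9684) (64, 51.1023) (64, 90) (26.6331, 90)]  |A|=1122.8272
5. ⊥bis P0·P4 via (30.14,44.775): [(29.3535, 65.9684) (64, 51.1023) (64, 90) (26.6331, 90)]  |A|=1122.8272
6. canonical 4-gon: [(29.3535, 65.9684) (64, 51.1023) (64, 90) (26.6331, 90)]
7. shoelace: 1122.8272

Area of P0's cell: 1122.8272 (4 vertices)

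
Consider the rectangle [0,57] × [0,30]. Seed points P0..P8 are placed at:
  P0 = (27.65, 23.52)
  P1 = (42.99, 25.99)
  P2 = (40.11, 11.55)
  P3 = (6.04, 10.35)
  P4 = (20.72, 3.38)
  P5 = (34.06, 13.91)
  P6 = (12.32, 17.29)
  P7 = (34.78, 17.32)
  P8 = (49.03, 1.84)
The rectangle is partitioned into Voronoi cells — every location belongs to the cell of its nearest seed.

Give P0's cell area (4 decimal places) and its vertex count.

Area of P0's cell: 197.0195 (6 vertices)

1. box [0,57]×[0,30]: [(0, 0) (57, 0) (57, 30) (0, 30)]
2. ⊥bis P0·P1 via (35.32,24.755): [(0, 0) (39.306, 0) (34.4755, 30) (0, 30)]  |A|=1106.7216
3. ⊥bis P0·P2 via (33.88,17.535): [(0, 0) (17.0346, 0) (36.109, 19.8552) (34.4755, 30) (0, 30)]  |A|=885.6202
4. ⊥bis P0·P3 via (16.845,16.935): [(23.2334, 6.4526) (36.109, 19.8552) (34.4755, 30) (8.8827, 30)]  |A|=377.5786
5. ⊥bis P0·P4 via (24.185,13.45): [(17.5848, 15.7211) (28.522, 11.9577) (36.109, 19.8552) (34.4755, 30) (8.8827, 30)]  |A|=337.522
6. ⊥bis P0·P5 via (30.855,18.715): [(17.5848, 15.7211) (23.3779, 13.7277) (35.7652, 21.9902) (34.4755, 30) (8.8827, 30)]  |A|=295.8514
7. ⊥bis P0·P6 via (19.985,20.405): [(22.5882, 13.9995) (23.3779, 13.7277) (35.7652, 21.9902) (34.4755, 30) (16.0857, 30)]  |A|=209.9951
8. ⊥bis P0·P7 via (31.215,20.42): [(22.5882, 13.9995) (23.3779, 13.7277) (28.182, 16.9321) (35.2676, 25.0805) (34.4755, 30) (16.0857, 30)]  |A|=197.0195
9. ⊥bis P0·P8 via (38.34,12.68): [(22.5882, 13.9995) (23.3779, 13.7277) (28.182, 16.9321) (35.2676, 25.0805) (34.4755, 30) (16.0857, 30)]  |A|=197.0195
10. canonical 6-gon: [(22.5882, 13.9995) (23.3779, 13.7277) (28.182, 16.9321) (35.2676, 25.0805) (34.4755, 30) (16.0857, 30)]
11. shoelace: 197.0195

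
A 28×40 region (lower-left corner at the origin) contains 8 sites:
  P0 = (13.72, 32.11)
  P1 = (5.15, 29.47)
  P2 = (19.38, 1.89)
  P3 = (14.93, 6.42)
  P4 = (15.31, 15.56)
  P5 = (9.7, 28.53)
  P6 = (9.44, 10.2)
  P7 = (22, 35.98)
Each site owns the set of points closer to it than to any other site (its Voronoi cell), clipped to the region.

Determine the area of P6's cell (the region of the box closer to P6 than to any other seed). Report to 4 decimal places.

Area of P6's cell: 195.7489

1. box [0,28]×[0,40]: [(0, 0) (28, 0) (28, 40) (0, 40)]
2. ⊥bis P6·P0 via (11.58,21.155): [(0, 23.4171) (0, 0) (28, 0) (28, 17.9474)]  |A|=579.1035
3. ⊥bis P6·P1 via (7.295,19.835): [(12.4558, 20.9839) (0, 18.2109) (0, 0) (28, 0) (28, 17.9474)]  |A|=546.6802
4. ⊥bis P6·P2 via (14.41,6.045): [(24.8715, 18.5586) (12.4558, 20.9839) (0, 18.2109) (0, 0) (9.3563, 0)]  |A|=345.6059
5. ⊥bis P6·P3 via (12.185,8.31): [(19.9089, 19.528) (12.4558, 20.9839) (0, 18.2109) (0, 0) (6.4634, 0)]  |A|=263.7889
6. ⊥bis P6·P4 via (12.375,12.88): [(14.0606, 11.034) (6.2389, 19.5999) (0, 18.2109) (0, 0) (6.4634, 0)]  |A|=195.8395
7. ⊥bis P6·P5 via (9.57,19.365): [(14.0606, 11.034) (6.4125, 19.4098) (5.4466, 19.4235) (0, 18.2109) (0, 0) (6.4634, 0)]  |A|=195.7489
8. ⊥bis P6·P7 via (15.72,23.09): [(14.0606, 11.034) (6.4125, 19.4098) (5.4466, 19.4235) (0, 18.2109) (0, 0) (6.4634, 0)]  |A|=195.7489
9. canonical 6-gon: [(14.0606, 11.034) (6.4125, 19.4098) (5.4466, 19.4235) (0, 18.2109) (0, 0) (6.4634, 0)]
10. shoelace: 195.7489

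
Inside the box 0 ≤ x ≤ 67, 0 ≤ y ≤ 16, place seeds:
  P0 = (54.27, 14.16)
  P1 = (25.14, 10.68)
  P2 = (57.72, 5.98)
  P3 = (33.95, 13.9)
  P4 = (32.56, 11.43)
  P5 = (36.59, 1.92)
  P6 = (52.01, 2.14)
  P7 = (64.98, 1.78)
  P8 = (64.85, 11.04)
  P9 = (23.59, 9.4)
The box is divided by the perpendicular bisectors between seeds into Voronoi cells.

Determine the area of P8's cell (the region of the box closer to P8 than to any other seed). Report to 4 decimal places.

1. box [0,67]×[0,16]: [(0, 0) (67, 0) (67, 16) (0, 16)]
2. ⊥bis P8·P0 via (59.56,12.6): [(55.8443, 0) (67, 0) (67, 16) (60.5626, 16)]  |A|=140.7443
3. ⊥bis P8·P1 via (44.995,10.86): [(55.8443, 0) (67, 0) (67, 16) (60.5626, 16)]  |A|=140.7443
4. ⊥bis P8·P2 via (61.285,8.51): [(59.2143, 11.4278) (67, 0.457) (67, 16) (60.5626, 16)]  |A|=75.2228
5. ⊥bis P8·P3 via (49.4,12.47): [(59.2143, 11.4278) (67, 0.457) (67, 16) (60.5626, 16)]  |A|=75.2228
6. ⊥bis P8·P4 via (48.705,11.235): [(59.2143, 11.4278) (67, 0.457) (67, 16) (60.5626, 16)]  |A|=75.2228
7. ⊥bis P8·P5 via (50.72,6.48): [(59.2143, 11.4278) (67, 0.457) (67, 16) (60.5626, 16)]  |A|=75.2228
8. ⊥bis P8·P6 via (58.43,6.59): [(59.2143, 11.4278) (67, 0.457) (67, 16) (60.5626, 16)]  |A|=75.2228
9. ⊥bis P8·P7 via (64.915,6.41): [(59.2143, 11.4278) (62.7964, 6.3803) (67, 6.4393) (67, 16) (60.5626, 16)]  |A|=62.6494
10. ⊥bis P8·P9 via (44.22,10.22): [(59.2143, 11.4278) (62.7964, 6.3803) (67, 6.4393) (67, 16) (60.5626, 16)]  |A|=62.6494
11. canonical 5-gon: [(59.2143, 11.4278) (62.7964, 6.3803) (67, 6.4393) (67, 16) (60.5626, 16)]
12. shoelace: 62.6494

Area of P8's cell: 62.6494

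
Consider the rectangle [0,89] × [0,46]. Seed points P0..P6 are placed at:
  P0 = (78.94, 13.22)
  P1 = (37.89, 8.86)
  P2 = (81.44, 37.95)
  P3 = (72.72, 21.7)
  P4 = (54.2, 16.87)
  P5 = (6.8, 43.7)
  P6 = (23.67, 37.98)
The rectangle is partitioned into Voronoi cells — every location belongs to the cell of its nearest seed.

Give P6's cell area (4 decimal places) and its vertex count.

1. box [0,89]×[0,46]: [(0, 0) (89, 0) (89, 46) (0, 46)]
2. ⊥bis P6·P0 via (51.305,25.6): [(0, 0) (39.8366, 0) (60.4438, 46) (0, 46)]  |A|=2306.4513
3. ⊥bis P6·P1 via (30.78,23.42): [(0, 8.3894) (55.8023, 35.639) (60.4438, 46) (0, 46)]  |A|=1362.509
4. ⊥bis P6·P2 via (52.555,37.965): [(0, 8.3894) (52.553, 34.0523) (52.5592, 46) (0, 46)]  |A|=1302.2563
5. ⊥bis P6·P3 via (48.195,29.84): [(0, 8.3894) (49.0206, 32.3273) (52.5576, 42.9841) (52.5592, 46) (0, 46)]  |A|=1286.4848
6. ⊥bis P6·P4 via (38.935,27.425): [(0, 8.3894) (38.9113, 27.3907) (51.7787, 46) (0, 46)]  |A|=1213.5214
7. ⊥bis P6·P5 via (15.235,40.84): [(5.072, 10.8661) (38.9113, 27.3907) (51.7787, 46) (16.9846, 46)]  |A|=819.7749
8. canonical 4-gon: [(5.072, 10.8661) (38.9113, 27.3907) (51.7787, 46) (16.9846, 46)]
9. shoelace: 819.7749

Area of P6's cell: 819.7749 (4 vertices)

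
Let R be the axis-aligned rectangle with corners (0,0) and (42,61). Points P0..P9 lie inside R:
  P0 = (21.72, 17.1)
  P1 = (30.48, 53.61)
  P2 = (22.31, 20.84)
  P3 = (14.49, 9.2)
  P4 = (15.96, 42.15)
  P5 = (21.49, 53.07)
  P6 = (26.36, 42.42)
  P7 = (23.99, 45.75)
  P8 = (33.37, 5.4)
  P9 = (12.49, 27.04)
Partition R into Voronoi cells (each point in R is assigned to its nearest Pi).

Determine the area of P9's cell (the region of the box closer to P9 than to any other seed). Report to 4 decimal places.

Area of P9's cell: 333.9992

1. box [0,42]×[0,61]: [(0, 0) (42, 0) (42, 61) (0, 61)]
2. ⊥bis P9·P0 via (17.105,22.07): [(0, 6.1868) (42, 45.1868) (42, 61) (0, 61)]  |A|=1483.155
3. ⊥bis P9·P1 via (21.485,40.325): [(0, 54.8721) (0, 6.1868) (30.3212, 34.3422)]  |A|=738.0979
4. ⊥bis P9·P2 via (17.4,23.94): [(25.8703, 37.3558) (0, 54.8721) (0, 6.1868) (14.9644, 20.0823)]  |A|=683.223
5. ⊥bis P9·P3 via (13.49,18.12): [(25.8703, 37.3558) (0, 54.8721) (0, 16.6077) (12.7634, 18.0385) (14.9644, 20.0823)]  |A|=616.7199
6. ⊥bis P9·P4 via (14.225,34.595): [(22.8733, 32.6089) (0, 37.8618) (0, 16.6077) (12.7634, 18.0385) (14.9644, 20.0823)]  |A|=334.5297
7. ⊥bis P9·P5 via (16.99,40.055): [(22.8733, 32.6089) (0, 37.8618) (0, 16.6077) (12.7634, 18.0385) (14.9644, 20.0823)]  |A|=334.5297
8. ⊥bis P9·P6 via (19.425,34.73): [(22.4755, 31.979) (21.4024, 32.9467) (0, 37.8618) (0, 16.6077) (12.7634, 18.0385) (14.9644, 20.0823)]  |A|=333.9992
9. ⊥bis P9·P7 via (18.24,36.395): [(22.4755, 31.979) (21.4024, 32.9467) (0, 37.8618) (0, 16.6077) (12.7634, 18.0385) (14.9644, 20.0823)]  |A|=333.9992
10. ⊥bis P9·P8 via (22.93,16.22): [(22.4755, 31.979) (21.4024, 32.9467) (0, 37.8618) (0, 16.6077) (12.7634, 18.0385) (14.9644, 20.0823)]  |A|=333.9992
11. canonical 6-gon: [(22.4755, 31.979) (21.4024, 32.9467) (0, 37.8618) (0, 16.6077) (12.7634, 18.0385) (14.9644, 20.0823)]
12. shoelace: 333.9992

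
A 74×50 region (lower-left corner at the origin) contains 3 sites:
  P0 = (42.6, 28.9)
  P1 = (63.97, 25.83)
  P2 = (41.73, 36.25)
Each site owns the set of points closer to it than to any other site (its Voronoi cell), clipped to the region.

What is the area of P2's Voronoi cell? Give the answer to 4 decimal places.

1. box [0,74]×[0,50]: [(0, 0) (74, 0) (74, 50) (0, 50)]
2. ⊥bis P2·P0 via (42.165,32.575): [(0, 27.584) (74, 36.3432) (74, 50) (0, 50)]  |A|=1334.6912
3. ⊥bis P2·P1 via (52.85,31.04): [(0, 27.584) (54.2388, 34.0041) (61.7332, 50) (0, 50)]  |A|=1101.6452
4. canonical 4-gon: [(0, 27.584) (54.2388, 34.0041) (61.7332, 50) (0, 50)]
5. shoelace: 1101.6452

Area of P2's cell: 1101.6452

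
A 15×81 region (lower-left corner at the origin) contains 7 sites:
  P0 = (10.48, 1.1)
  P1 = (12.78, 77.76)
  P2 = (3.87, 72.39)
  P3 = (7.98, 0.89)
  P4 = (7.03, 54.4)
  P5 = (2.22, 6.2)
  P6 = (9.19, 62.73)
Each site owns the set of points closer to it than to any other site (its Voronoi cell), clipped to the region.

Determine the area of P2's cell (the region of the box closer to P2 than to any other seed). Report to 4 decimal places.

1. box [0,15]×[0,81]: [(0, 0) (15, 0) (15, 81) (0, 81)]
2. ⊥bis P2·P0 via (7.175,36.745): [(0, 36.0797) (15, 37.4705) (15, 81) (0, 81)]  |A|=663.373
3. ⊥bis P2·P1 via (8.325,75.075): [(0, 36.0797) (15, 37.4705) (15, 63.9997) (4.754, 81) (0, 81)]  |A|=576.2809
4. ⊥bis P2·P3 via (5.925,36.64): [(0, 36.2994) (6.2343, 36.6578) (15, 37.4705) (15, 63.9997) (4.754, 81) (0, 81)]  |A|=575.5961
5. ⊥bis P2·P4 via (5.45,63.395): [(0, 62.4377) (14.4153, 64.9698) (4.754, 81) (0, 81)]  |A|=171.8952
6. ⊥bis P2·P5 via (3.045,39.295): [(0, 62.4377) (14.4153, 64.9698) (4.754, 81) (0, 81)]  |A|=171.8952
7. ⊥bis P2·P6 via (6.53,67.56): [(0, 63.9638) (11.2782, 70.175) (4.754, 81) (0, 81)]  |A|=121.8005
8. canonical 4-gon: [(0, 63.9638) (11.2782, 70.175) (4.754, 81) (0, 81)]
9. shoelace: 121.8005

Area of P2's cell: 121.8005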